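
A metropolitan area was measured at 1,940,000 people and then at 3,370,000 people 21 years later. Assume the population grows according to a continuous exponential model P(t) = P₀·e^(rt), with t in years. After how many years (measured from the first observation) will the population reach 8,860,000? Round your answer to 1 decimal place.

r = ln(3370000/1940000) / 21 ≈ 0.026296 per year
t = ln(8860000/1940000) / r = 1.51886 / 0.026296 ≈ 57.759

t ≈ 57.8 years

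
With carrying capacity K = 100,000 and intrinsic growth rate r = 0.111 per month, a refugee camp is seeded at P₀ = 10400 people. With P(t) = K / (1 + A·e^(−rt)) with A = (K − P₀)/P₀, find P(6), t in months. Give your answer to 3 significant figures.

≈ 18,400 people

A = (100000 − 10400)/10400 = 8.61538
P(6) = 100000 / (1 + 8.61538·e^(−0.111·6)) = 100000 / (1 + 8.61538·0.51376)
= 100000 / 5.42624 ≈ 18428.98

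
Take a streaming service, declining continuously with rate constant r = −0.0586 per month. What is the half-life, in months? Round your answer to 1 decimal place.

half-life ≈ 11.8 months

half-life = ln(2) / |r| = 0.69315 / 0.0586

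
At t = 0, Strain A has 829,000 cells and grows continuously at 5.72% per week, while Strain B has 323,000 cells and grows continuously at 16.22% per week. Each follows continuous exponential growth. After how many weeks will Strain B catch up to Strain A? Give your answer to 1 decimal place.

t ≈ 9.0 weeks

829000·e^(0.0572t) = 323000·e^(0.1622t)
829000/323000 = e^((0.1622 − 0.0572)t) → ln(2.56656) = 0.105·t
t = 0.94257 / 0.105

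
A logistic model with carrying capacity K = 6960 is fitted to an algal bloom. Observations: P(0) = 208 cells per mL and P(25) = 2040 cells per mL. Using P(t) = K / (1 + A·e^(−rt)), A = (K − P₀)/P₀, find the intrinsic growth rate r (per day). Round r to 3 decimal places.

r ≈ 0.104 per day

A = (6960 − 208)/208 = 32.46154
2040 = 6960/(1 + 32.46154·e^(−r·25)) → e^(−25r) = (3.41176 − 1)/32.46154 = 0.074296
r = −ln(0.074296)/25 = 2.5997/25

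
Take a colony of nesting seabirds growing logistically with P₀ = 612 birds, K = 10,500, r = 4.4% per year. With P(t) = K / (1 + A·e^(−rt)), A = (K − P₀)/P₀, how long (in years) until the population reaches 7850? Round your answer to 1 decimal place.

A = (10500 − 612)/612 = 16.15686
7850 = 10500/(1 + 16.15686·e^(−0.044t)) → 1 + 16.15686·e^(−0.044t) = 1.33758
e^(−0.044t) = 0.020894 → t = ln(47.8609)/0.044 = 3.8683/0.044

t ≈ 87.9 years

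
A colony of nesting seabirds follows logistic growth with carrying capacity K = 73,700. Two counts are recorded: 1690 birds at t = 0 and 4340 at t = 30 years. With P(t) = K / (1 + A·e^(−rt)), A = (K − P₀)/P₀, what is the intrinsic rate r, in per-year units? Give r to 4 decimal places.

A = (73700 − 1690)/1690 = 42.60947
4340 = 73700/(1 + 42.60947·e^(−r·30)) → e^(−30r) = (16.98157 − 1)/42.60947 = 0.375071
r = −ln(0.375071)/30 = 0.98064/30

r ≈ 0.0327 per year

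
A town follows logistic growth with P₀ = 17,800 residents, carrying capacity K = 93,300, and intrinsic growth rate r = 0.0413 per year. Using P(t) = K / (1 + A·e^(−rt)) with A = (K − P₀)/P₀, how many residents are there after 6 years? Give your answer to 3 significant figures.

≈ 21,600 residents

A = (93300 − 17800)/17800 = 4.24157
P(6) = 93300 / (1 + 4.24157·e^(−0.0413·6)) = 93300 / (1 + 4.24157·0.780516)
= 93300 / 4.31062 ≈ 21644.24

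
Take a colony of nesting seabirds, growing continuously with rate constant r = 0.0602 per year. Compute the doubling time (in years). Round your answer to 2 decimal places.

doubling time = ln(2) / |r| = 0.69315 / 0.0602

doubling time ≈ 11.51 years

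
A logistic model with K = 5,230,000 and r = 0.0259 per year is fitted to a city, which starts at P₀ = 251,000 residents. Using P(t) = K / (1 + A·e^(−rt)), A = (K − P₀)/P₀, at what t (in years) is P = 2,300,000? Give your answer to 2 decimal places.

A = (5230000 − 251000)/251000 = 19.83665
2300000 = 5230000/(1 + 19.83665·e^(−0.0259t)) → 1 + 19.83665·e^(−0.0259t) = 2.27391
e^(−0.0259t) = 0.06422 → t = ln(15.57143)/0.0259 = 2.74544/0.0259

t ≈ 106.00 years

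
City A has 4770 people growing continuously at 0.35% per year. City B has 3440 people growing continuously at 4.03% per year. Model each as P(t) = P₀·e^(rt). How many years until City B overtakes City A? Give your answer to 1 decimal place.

4770·e^(0.0035t) = 3440·e^(0.0403t)
4770/3440 = e^((0.0403 − 0.0035)t) → ln(1.38663) = 0.0368·t
t = 0.32687 / 0.0368

t ≈ 8.9 years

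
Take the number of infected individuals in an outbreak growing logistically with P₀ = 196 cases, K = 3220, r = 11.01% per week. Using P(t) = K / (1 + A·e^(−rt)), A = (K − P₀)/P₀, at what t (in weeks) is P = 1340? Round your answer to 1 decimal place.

A = (3220 − 196)/196 = 15.42857
1340 = 3220/(1 + 15.42857·e^(−0.1101t)) → 1 + 15.42857·e^(−0.1101t) = 2.40299
e^(−0.1101t) = 0.090934 → t = ln(10.99696)/0.1101 = 2.39762/0.1101

t ≈ 21.8 weeks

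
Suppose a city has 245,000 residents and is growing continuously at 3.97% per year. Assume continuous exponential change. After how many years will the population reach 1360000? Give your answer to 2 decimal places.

t ≈ 43.17 years

1360000 = 245000 · e^(0.0397·t)
t = ln(1360000/245000) / 0.0397 = ln(5.55102) / 0.0397 = 1.71398 / 0.0397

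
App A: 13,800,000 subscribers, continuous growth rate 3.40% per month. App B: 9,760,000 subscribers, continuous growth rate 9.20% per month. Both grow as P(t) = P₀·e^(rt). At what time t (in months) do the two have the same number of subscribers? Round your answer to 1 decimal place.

t ≈ 6.0 months

13800000·e^(0.034t) = 9760000·e^(0.092t)
13800000/9760000 = e^((0.092 − 0.034)t) → ln(1.41393) = 0.058·t
t = 0.34638 / 0.058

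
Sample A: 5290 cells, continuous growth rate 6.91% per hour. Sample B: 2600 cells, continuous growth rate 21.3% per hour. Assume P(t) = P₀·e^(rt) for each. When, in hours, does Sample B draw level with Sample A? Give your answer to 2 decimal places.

5290·e^(0.0691t) = 2600·e^(0.213t)
5290/2600 = e^((0.213 − 0.0691)t) → ln(2.03462) = 0.1439·t
t = 0.71031 / 0.1439

t ≈ 4.94 hours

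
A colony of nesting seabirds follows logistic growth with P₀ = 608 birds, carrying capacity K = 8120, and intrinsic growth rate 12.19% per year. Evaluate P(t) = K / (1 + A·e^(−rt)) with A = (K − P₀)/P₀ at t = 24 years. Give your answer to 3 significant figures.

≈ 4,880 birds

A = (8120 − 608)/608 = 12.35526
P(24) = 8120 / (1 + 12.35526·e^(−0.1219·24)) = 8120 / (1 + 12.35526·0.053633)
= 8120 / 1.66264 ≈ 4883.79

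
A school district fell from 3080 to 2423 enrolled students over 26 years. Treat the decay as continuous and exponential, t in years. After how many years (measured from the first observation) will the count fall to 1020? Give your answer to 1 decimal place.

r = ln(2423/3080) / 26 ≈ -0.009228 per year
t = ln(1020/3080) / r = -1.10513 / -0.009228 ≈ 119.76

t ≈ 119.8 years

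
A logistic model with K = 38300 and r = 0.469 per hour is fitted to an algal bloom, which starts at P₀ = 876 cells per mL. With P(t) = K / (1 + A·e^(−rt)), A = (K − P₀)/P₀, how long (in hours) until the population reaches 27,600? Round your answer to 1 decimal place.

t ≈ 10.0 hours

A = (38300 − 876)/876 = 42.72146
27600 = 38300/(1 + 42.72146·e^(−0.469t)) → 1 + 42.72146·e^(−0.469t) = 1.38768
e^(−0.469t) = 0.009075 → t = ln(110.19741)/0.469 = 4.70227/0.469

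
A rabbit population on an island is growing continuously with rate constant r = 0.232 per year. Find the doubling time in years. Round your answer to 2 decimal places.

doubling time ≈ 2.99 years

doubling time = ln(2) / |r| = 0.69315 / 0.232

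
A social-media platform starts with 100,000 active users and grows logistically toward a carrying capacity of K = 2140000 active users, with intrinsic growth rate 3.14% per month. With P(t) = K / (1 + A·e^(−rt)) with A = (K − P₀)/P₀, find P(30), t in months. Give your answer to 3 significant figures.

≈ 239,000 active users

A = (2140000 − 100000)/100000 = 20.4
P(30) = 2140000 / (1 + 20.4·e^(−0.0314·30)) = 2140000 / (1 + 20.4·0.389847)
= 2140000 / 8.95289 ≈ 239029.06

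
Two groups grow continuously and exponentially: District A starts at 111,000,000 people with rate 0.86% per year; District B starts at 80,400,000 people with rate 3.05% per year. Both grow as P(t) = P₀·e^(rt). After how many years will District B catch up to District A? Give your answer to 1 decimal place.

t ≈ 14.7 years

111000000·e^(0.0086t) = 80400000·e^(0.0305t)
111000000/80400000 = e^((0.0305 − 0.0086)t) → ln(1.3806) = 0.0219·t
t = 0.32252 / 0.0219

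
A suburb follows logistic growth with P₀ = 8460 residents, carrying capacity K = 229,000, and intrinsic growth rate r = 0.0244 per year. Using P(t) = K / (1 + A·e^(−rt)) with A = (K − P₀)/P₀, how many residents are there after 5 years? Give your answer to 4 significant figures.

≈ 9,512 residents

A = (229000 − 8460)/8460 = 26.06856
P(5) = 229000 / (1 + 26.06856·e^(−0.0244·5)) = 229000 / (1 + 26.06856·0.885148)
= 229000 / 24.07454 ≈ 9512.12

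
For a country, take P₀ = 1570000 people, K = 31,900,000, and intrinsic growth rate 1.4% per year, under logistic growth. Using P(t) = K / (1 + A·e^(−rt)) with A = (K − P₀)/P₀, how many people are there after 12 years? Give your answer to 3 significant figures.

A = (31900000 − 1570000)/1570000 = 19.31847
P(12) = 31900000 / (1 + 19.31847·e^(−0.014·12)) = 31900000 / (1 + 19.31847·0.845354)
= 31900000 / 17.33094 ≈ 1840638.36

≈ 1,840,000 people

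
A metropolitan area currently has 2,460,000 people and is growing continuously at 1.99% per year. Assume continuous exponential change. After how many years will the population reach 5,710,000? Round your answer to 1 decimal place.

t ≈ 42.3 years

5710000 = 2460000 · e^(0.0199·t)
t = ln(5710000/2460000) / 0.0199 = ln(2.32114) / 0.0199 = 0.84206 / 0.0199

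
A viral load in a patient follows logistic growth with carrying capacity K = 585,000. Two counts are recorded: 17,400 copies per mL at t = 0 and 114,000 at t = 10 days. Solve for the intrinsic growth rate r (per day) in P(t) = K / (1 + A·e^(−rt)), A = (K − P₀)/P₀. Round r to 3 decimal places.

r ≈ 0.207 per day

A = (585000 − 17400)/17400 = 32.62069
114000 = 585000/(1 + 32.62069·e^(−r·10)) → e^(−10r) = (5.13158 − 1)/32.62069 = 0.126655
r = −ln(0.126655)/10 = 2.06629/10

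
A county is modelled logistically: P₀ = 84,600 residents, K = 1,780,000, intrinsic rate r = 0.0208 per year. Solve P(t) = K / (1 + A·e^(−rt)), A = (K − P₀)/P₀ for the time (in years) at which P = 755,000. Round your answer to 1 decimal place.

t ≈ 129.4 years

A = (1780000 − 84600)/84600 = 20.04019
755000 = 1780000/(1 + 20.04019·e^(−0.0208t)) → 1 + 20.04019·e^(−0.0208t) = 2.35762
e^(−0.0208t) = 0.067745 → t = ln(14.76131)/0.0208 = 2.69201/0.0208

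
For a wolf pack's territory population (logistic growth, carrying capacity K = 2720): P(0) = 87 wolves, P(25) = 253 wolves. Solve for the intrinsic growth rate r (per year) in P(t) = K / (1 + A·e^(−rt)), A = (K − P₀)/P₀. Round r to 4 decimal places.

r ≈ 0.0453 per year

A = (2720 − 87)/87 = 30.26437
253 = 2720/(1 + 30.26437·e^(−r·25)) → e^(−25r) = (10.75099 − 1)/30.26437 = 0.322194
r = −ln(0.322194)/25 = 1.1326/25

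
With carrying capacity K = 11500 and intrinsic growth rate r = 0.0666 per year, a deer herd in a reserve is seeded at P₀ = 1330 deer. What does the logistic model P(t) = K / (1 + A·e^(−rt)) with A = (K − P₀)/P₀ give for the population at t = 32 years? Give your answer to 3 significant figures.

≈ 6,030 deer

A = (11500 − 1330)/1330 = 7.64662
P(32) = 11500 / (1 + 7.64662·e^(−0.0666·32)) = 11500 / (1 + 7.64662·0.118695)
= 11500 / 1.90761 ≈ 6028.48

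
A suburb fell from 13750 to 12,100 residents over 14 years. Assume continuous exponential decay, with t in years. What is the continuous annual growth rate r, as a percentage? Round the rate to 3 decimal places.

r ≈ -0.913% per year

12100 = 13750 · e^(r·14)
e^(14r) = 12100/13750 = 0.88
r = ln(0.88) / 14 = -0.12783 / 14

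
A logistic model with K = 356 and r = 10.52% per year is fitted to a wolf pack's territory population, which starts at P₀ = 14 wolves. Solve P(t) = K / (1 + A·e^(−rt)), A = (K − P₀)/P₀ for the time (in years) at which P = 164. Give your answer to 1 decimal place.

t ≈ 28.9 years

A = (356 − 14)/14 = 24.42857
164 = 356/(1 + 24.42857·e^(−0.1052t)) → 1 + 24.42857·e^(−0.1052t) = 2.17073
e^(−0.1052t) = 0.047925 → t = ln(20.86607)/0.1052 = 3.03812/0.1052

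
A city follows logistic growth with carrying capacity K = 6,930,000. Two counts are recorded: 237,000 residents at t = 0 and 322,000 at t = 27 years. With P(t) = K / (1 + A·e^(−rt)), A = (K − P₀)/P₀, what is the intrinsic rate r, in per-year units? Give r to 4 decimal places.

A = (6930000 − 237000)/237000 = 28.24051
322000 = 6930000/(1 + 28.24051·e^(−r·27)) → e^(−27r) = (21.52174 − 1)/28.24051 = 0.726677
r = −ln(0.726677)/27 = 0.31927/27

r ≈ 0.0118 per year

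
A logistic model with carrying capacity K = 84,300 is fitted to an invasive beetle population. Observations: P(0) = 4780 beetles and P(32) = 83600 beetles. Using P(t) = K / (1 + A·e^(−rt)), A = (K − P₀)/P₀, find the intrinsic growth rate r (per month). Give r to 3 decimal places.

A = (84300 − 4780)/4780 = 16.63598
83600 = 84300/(1 + 16.63598·e^(−r·32)) → e^(−32r) = (1.00837 − 1)/16.63598 = 0.000503
r = −ln(0.000503)/32 = 7.59429/32

r ≈ 0.237 per month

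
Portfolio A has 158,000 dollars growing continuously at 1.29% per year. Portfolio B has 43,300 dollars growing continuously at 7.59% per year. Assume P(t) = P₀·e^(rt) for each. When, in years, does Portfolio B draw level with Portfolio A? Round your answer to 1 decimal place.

158000·e^(0.0129t) = 43300·e^(0.0759t)
158000/43300 = e^((0.0759 − 0.0129)t) → ln(3.64896) = 0.063·t
t = 1.29444 / 0.063

t ≈ 20.5 years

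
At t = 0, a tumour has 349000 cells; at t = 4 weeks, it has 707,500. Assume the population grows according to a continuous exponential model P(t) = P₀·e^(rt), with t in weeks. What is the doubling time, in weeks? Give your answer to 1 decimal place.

doubling time ≈ 3.9 weeks

r = ln(707500/349000) / 4 = ln(2.02722) / 4 ≈ 0.176666 per week
doubling time = ln 2 / |r| = 0.69315 / 0.176666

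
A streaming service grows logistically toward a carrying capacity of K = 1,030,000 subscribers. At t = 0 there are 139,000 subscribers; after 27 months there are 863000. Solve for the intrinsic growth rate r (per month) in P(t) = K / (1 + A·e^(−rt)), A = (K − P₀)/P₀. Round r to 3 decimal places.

r ≈ 0.130 per month

A = (1030000 − 139000)/139000 = 6.41007
863000 = 1030000/(1 + 6.41007·e^(−r·27)) → e^(−27r) = (1.19351 − 1)/6.41007 = 0.030189
r = −ln(0.030189)/27 = 3.50029/27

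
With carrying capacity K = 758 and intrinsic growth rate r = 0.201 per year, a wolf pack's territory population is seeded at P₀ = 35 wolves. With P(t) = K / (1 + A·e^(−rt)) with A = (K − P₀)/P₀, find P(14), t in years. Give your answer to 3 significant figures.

A = (758 − 35)/35 = 20.65714
P(14) = 758 / (1 + 20.65714·e^(−0.201·14)) = 758 / (1 + 20.65714·0.059965)
= 758 / 2.2387 ≈ 338.59

≈ 339 wolves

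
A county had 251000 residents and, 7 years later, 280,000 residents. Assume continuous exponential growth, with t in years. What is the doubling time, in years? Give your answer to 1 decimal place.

doubling time ≈ 44.4 years

r = ln(280000/251000) / 7 = ln(1.11554) / 7 ≈ 0.01562 per year
doubling time = ln 2 / |r| = 0.69315 / 0.01562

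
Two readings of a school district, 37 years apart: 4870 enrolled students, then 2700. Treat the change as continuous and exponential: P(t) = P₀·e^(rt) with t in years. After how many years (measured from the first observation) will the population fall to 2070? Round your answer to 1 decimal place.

t ≈ 53.7 years

r = ln(2700/4870) / 37 ≈ -0.015942 per year
t = ln(2070/4870) / r = -0.85555 / -0.015942 ≈ 53.667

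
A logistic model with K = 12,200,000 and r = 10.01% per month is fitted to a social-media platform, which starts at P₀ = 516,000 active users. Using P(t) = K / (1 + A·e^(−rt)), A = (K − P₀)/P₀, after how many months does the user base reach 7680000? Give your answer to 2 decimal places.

t ≈ 36.46 months

A = (12200000 − 516000)/516000 = 22.64341
7680000 = 12200000/(1 + 22.64341·e^(−0.1001t)) → 1 + 22.64341·e^(−0.1001t) = 1.58854
e^(−0.1001t) = 0.025992 → t = ln(38.47376)/0.1001 = 3.64998/0.1001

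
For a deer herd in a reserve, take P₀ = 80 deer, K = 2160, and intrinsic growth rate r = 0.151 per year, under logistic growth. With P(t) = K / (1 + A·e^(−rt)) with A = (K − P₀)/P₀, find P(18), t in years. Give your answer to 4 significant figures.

A = (2160 − 80)/80 = 26
P(18) = 2160 / (1 + 26·e^(−0.151·18)) = 2160 / (1 + 26·0.066007)
= 2160 / 2.71617 ≈ 795.24

≈ 795.2 deer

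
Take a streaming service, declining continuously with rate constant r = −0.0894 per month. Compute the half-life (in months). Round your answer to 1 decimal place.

half-life ≈ 7.8 months

half-life = ln(2) / |r| = 0.69315 / 0.0894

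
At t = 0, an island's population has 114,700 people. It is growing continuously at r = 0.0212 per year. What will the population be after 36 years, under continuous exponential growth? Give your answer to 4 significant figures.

P(36) = 114700 · e^(0.0212·36) = 114700 · e^(0.7632)
= 114700 · 2.14513 ≈ 246046.37

≈ 246,000 people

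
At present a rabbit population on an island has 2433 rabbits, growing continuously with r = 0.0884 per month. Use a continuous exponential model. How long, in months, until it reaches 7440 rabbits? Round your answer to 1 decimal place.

7440 = 2433 · e^(0.0884·t)
t = ln(7440/2433) / 0.0884 = ln(3.05795) / 0.0884 = 1.11775 / 0.0884

t ≈ 12.6 months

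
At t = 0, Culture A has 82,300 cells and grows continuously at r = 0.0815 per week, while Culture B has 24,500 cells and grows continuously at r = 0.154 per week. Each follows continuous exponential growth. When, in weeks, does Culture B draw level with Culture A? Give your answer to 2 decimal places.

82300·e^(0.0815t) = 24500·e^(0.154t)
82300/24500 = e^((0.154 − 0.0815)t) → ln(3.35918) = 0.0725·t
t = 1.2117 / 0.0725

t ≈ 16.71 weeks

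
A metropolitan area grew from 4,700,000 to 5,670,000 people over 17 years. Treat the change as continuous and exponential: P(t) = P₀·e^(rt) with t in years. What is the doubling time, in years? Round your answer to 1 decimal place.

doubling time ≈ 62.8 years

r = ln(5670000/4700000) / 17 = ln(1.20638) / 17 ≈ 0.011037 per year
doubling time = ln 2 / |r| = 0.69315 / 0.011037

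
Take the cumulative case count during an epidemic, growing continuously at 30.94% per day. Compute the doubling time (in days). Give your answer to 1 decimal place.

doubling time ≈ 2.2 days

doubling time = ln(2) / |r| = 0.69315 / 0.3094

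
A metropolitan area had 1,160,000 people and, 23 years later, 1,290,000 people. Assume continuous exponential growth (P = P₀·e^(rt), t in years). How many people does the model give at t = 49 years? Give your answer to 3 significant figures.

r = ln(1290000/1160000) / 23 ≈ 0.004618 per year
P(49) = 1160000 · e^(0.004618·49) = 1160000 · 1.25395 ≈ 1454583.35

≈ 1,450,000 people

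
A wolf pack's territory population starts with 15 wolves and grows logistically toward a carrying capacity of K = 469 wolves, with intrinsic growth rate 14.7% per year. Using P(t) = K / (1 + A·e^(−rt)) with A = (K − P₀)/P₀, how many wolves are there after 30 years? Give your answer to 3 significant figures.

≈ 343 wolves

A = (469 − 15)/15 = 30.26667
P(30) = 469 / (1 + 30.26667·e^(−0.147·30)) = 469 / (1 + 30.26667·0.012155)
= 469 / 1.3679 ≈ 342.86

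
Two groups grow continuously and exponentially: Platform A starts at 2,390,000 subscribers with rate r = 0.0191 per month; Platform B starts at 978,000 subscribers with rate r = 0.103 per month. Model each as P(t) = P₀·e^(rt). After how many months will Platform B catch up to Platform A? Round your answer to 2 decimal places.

2390000·e^(0.0191t) = 978000·e^(0.103t)
2390000/978000 = e^((0.103 − 0.0191)t) → ln(2.44376) = 0.0839·t
t = 0.89354 / 0.0839

t ≈ 10.65 months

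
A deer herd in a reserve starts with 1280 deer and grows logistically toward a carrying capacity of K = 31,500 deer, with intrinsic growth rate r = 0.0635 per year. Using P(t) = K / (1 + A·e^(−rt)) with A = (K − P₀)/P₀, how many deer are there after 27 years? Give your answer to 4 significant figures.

≈ 5,999 deer

A = (31500 − 1280)/1280 = 23.60938
P(27) = 31500 / (1 + 23.60938·e^(−0.0635·27)) = 31500 / (1 + 23.60938·0.180054)
= 31500 / 5.25096 ≈ 5998.91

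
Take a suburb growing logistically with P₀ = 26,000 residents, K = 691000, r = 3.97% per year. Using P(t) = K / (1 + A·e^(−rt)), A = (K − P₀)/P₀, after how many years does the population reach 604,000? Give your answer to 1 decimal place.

t ≈ 130.5 years

A = (691000 − 26000)/26000 = 25.57692
604000 = 691000/(1 + 25.57692·e^(−0.0397t)) → 1 + 25.57692·e^(−0.0397t) = 1.14404
e^(−0.0397t) = 0.005632 → t = ln(177.56852)/0.0397 = 5.17936/0.0397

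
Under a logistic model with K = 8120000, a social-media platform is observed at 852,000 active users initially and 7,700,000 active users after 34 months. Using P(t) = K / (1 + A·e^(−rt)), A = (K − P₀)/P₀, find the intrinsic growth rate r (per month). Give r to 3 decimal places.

r ≈ 0.149 per month

A = (8120000 − 852000)/852000 = 8.53052
7700000 = 8120000/(1 + 8.53052·e^(−r·34)) → e^(−34r) = (1.05455 − 1)/8.53052 = 0.006394
r = −ln(0.006394)/34 = 5.05237/34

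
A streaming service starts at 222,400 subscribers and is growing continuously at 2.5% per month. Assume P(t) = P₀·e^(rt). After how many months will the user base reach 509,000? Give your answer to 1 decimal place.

509000 = 222400 · e^(0.025·t)
t = ln(509000/222400) / 0.025 = ln(2.28867) / 0.025 = 0.82797 / 0.025

t ≈ 33.1 months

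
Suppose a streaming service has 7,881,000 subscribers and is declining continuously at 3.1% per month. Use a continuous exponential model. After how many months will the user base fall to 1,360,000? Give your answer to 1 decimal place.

t ≈ 56.7 months

1360000 = 7881000 · e^(-0.031·t)
t = ln(1360000/7881000) / -0.031 = ln(0.17257) / -0.031 = -1.75697 / -0.031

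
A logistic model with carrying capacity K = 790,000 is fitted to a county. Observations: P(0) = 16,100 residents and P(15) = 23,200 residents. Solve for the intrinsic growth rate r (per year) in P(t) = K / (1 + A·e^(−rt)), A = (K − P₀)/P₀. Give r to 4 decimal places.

A = (790000 − 16100)/16100 = 48.06832
23200 = 790000/(1 + 48.06832·e^(−r·15)) → e^(−15r) = (34.05172 − 1)/48.06832 = 0.687599
r = −ln(0.687599)/15 = 0.37455/15

r ≈ 0.0250 per year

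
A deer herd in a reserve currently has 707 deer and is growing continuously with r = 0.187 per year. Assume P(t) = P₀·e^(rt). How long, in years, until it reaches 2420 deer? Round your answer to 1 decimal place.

2420 = 707 · e^(0.187·t)
t = ln(2420/707) / 0.187 = ln(3.42291) / 0.187 = 1.23049 / 0.187

t ≈ 6.6 years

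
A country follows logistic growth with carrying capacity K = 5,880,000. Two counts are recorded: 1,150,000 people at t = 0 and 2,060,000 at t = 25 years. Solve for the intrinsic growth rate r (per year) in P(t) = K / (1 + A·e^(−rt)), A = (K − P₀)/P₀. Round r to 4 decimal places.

A = (5880000 − 1150000)/1150000 = 4.11304
2060000 = 5880000/(1 + 4.11304·e^(−r·25)) → e^(−25r) = (2.85437 − 1)/4.11304 = 0.450851
r = −ln(0.450851)/25 = 0.79662/25

r ≈ 0.0319 per year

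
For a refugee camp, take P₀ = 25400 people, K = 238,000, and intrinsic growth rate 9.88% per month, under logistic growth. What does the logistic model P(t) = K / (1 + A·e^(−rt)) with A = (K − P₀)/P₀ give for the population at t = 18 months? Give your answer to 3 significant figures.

A = (238000 − 25400)/25400 = 8.37008
P(18) = 238000 / (1 + 8.37008·e^(−0.0988·18)) = 238000 / (1 + 8.37008·0.168908)
= 238000 / 2.41377 ≈ 98600.75

≈ 98,600 people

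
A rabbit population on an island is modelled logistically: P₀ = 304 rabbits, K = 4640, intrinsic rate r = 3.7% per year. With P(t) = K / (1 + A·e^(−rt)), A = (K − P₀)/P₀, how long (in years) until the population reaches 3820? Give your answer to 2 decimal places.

A = (4640 − 304)/304 = 14.26316
3820 = 4640/(1 + 14.26316·e^(−0.037t)) → 1 + 14.26316·e^(−0.037t) = 1.21466
e^(−0.037t) = 0.01505 → t = ln(66.44544)/0.037 = 4.19638/0.037

t ≈ 113.42 years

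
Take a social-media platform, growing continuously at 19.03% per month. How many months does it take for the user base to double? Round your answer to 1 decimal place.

doubling time = ln(2) / |r| = 0.69315 / 0.1903

doubling time ≈ 3.6 months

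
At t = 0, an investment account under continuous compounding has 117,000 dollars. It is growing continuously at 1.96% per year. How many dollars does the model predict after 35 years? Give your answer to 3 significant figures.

P(35) = 117000 · e^(0.0196·35) = 117000 · e^(0.686)
= 117000 · 1.98576 ≈ 232333.52

≈ 232,000 dollars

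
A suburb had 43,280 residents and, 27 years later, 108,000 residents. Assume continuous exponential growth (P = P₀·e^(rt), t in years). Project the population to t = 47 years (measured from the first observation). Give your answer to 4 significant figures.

≈ 212,600 residents

r = ln(108000/43280) / 27 ≈ 0.033868 per year
P(47) = 43280 · e^(0.033868·47) = 43280 · 4.9126 ≈ 212617.47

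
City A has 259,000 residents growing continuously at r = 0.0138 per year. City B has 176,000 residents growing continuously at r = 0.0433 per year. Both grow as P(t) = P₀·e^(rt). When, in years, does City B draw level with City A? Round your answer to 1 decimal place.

t ≈ 13.1 years

259000·e^(0.0138t) = 176000·e^(0.0433t)
259000/176000 = e^((0.0433 − 0.0138)t) → ln(1.47159) = 0.0295·t
t = 0.38634 / 0.0295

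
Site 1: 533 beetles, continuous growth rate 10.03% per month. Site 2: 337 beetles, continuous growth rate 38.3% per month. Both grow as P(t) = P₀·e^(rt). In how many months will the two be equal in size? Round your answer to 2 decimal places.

533·e^(0.1003t) = 337·e^(0.383t)
533/337 = e^((0.383 − 0.1003)t) → ln(1.5816) = 0.2827·t
t = 0.45844 / 0.2827

t ≈ 1.62 months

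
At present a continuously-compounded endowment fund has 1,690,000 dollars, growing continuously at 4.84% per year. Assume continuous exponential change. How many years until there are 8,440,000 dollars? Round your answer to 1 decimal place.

8440000 = 1690000 · e^(0.0484·t)
t = ln(8440000/1690000) / 0.0484 = ln(4.99408) / 0.0484 = 1.60825 / 0.0484

t ≈ 33.2 years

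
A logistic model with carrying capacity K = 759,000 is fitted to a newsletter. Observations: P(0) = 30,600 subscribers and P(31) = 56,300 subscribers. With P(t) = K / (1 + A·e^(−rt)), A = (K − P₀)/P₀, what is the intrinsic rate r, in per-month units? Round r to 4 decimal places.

A = (759000 − 30600)/30600 = 23.80392
56300 = 759000/(1 + 23.80392·e^(−r·31)) → e^(−31r) = (13.48135 − 1)/23.80392 = 0.52434
r = −ln(0.52434)/31 = 0.64561/31

r ≈ 0.0208 per month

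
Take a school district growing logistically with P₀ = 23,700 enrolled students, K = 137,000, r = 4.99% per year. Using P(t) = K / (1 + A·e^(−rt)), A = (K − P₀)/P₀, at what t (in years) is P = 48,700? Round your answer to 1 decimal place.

A = (137000 − 23700)/23700 = 4.78059
48700 = 137000/(1 + 4.78059·e^(−0.0499t)) → 1 + 4.78059·e^(−0.0499t) = 2.81314
e^(−0.0499t) = 0.379271 → t = ln(2.63663)/0.0499 = 0.9695/0.0499

t ≈ 19.4 years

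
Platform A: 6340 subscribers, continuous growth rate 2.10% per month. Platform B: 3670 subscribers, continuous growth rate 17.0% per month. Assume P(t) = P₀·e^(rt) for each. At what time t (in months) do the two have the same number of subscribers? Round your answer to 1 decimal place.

6340·e^(0.021t) = 3670·e^(0.17t)
6340/3670 = e^((0.17 − 0.021)t) → ln(1.72752) = 0.149·t
t = 0.54669 / 0.149

t ≈ 3.7 months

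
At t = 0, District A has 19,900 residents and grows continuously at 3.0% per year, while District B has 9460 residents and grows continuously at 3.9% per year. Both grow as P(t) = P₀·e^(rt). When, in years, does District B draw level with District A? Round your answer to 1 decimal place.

19900·e^(0.03t) = 9460·e^(0.039t)
19900/9460 = e^((0.039 − 0.03)t) → ln(2.10359) = 0.009·t
t = 0.74365 / 0.009

t ≈ 82.6 years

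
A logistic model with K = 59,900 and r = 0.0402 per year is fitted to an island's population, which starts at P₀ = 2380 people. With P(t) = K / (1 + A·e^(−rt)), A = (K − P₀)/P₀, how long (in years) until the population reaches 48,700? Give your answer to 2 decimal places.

A = (59900 − 2380)/2380 = 24.16807
48700 = 59900/(1 + 24.16807·e^(−0.0402t)) → 1 + 24.16807·e^(−0.0402t) = 1.22998
e^(−0.0402t) = 0.009516 → t = ln(105.08794)/0.0402 = 4.6548/0.0402

t ≈ 115.79 years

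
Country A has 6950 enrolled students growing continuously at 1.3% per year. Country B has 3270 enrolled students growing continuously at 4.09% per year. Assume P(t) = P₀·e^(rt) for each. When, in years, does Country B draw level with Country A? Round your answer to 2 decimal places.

6950·e^(0.013t) = 3270·e^(0.0409t)
6950/3270 = e^((0.0409 − 0.013)t) → ln(2.12538) = 0.0279·t
t = 0.75395 / 0.0279

t ≈ 27.02 years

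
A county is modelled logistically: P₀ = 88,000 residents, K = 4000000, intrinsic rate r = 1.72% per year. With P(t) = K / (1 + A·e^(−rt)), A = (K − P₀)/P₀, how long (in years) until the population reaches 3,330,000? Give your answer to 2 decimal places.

t ≈ 313.83 years

A = (4000000 − 88000)/88000 = 44.45455
3330000 = 4000000/(1 + 44.45455·e^(−0.0172t)) → 1 + 44.45455·e^(−0.0172t) = 1.2012
e^(−0.0172t) = 0.004526 → t = ln(220.94573)/0.0172 = 5.39792/0.0172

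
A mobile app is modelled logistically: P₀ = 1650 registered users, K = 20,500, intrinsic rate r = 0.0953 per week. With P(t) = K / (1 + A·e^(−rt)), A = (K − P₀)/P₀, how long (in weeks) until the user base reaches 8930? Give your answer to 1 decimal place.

t ≈ 22.8 weeks

A = (20500 − 1650)/1650 = 11.42424
8930 = 20500/(1 + 11.42424·e^(−0.0953t)) → 1 + 11.42424·e^(−0.0953t) = 2.29563
e^(−0.0953t) = 0.113411 → t = ln(8.8175)/0.0953 = 2.17674/0.0953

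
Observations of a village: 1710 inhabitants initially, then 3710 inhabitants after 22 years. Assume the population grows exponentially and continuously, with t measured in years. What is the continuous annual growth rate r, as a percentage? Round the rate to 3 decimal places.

3710 = 1710 · e^(r·22)
e^(22r) = 3710/1710 = 2.16959
r = ln(2.16959) / 22 = 0.77454 / 22

r ≈ 3.521% per year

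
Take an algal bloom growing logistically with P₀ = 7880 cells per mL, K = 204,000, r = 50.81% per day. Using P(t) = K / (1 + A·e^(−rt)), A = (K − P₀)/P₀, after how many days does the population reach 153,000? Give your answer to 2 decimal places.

A = (204000 − 7880)/7880 = 24.88832
153000 = 204000/(1 + 24.88832·e^(−0.5081t)) → 1 + 24.88832·e^(−0.5081t) = 1.33333
e^(−0.5081t) = 0.013393 → t = ln(74.66497)/0.5081 = 4.31301/0.5081

t ≈ 8.49 days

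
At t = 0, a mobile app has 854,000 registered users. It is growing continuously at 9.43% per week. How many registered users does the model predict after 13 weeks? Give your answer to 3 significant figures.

≈ 2,910,000 registered users

P(13) = 854000 · e^(0.0943·13) = 854000 · e^(1.2259)
= 854000 · 3.40723 ≈ 2909775.45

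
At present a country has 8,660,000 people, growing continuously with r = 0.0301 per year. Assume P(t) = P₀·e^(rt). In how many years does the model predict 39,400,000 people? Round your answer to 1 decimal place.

39400000 = 8660000 · e^(0.0301·t)
t = ln(39400000/8660000) / 0.0301 = ln(4.54965) / 0.0301 = 1.51505 / 0.0301

t ≈ 50.3 years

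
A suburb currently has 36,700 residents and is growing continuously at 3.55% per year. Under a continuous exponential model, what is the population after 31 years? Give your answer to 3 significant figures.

P(31) = 36700 · e^(0.0355·31) = 36700 · e^(1.1005)
= 36700 · 3.00567 ≈ 110308.03

≈ 110,000 residents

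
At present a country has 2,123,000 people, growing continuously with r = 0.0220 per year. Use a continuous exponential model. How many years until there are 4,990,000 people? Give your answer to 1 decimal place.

t ≈ 38.8 years

4990000 = 2123000 · e^(0.022·t)
t = ln(4990000/2123000) / 0.022 = ln(2.35045) / 0.022 = 0.85461 / 0.022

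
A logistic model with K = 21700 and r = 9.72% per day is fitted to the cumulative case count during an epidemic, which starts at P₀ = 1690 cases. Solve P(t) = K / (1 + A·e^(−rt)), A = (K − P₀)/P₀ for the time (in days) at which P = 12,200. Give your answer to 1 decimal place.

A = (21700 − 1690)/1690 = 11.84024
12200 = 21700/(1 + 11.84024·e^(−0.0972t)) → 1 + 11.84024·e^(−0.0972t) = 1.77869
e^(−0.0972t) = 0.065766 → t = ln(15.20536)/0.0972 = 2.72165/0.0972

t ≈ 28.0 days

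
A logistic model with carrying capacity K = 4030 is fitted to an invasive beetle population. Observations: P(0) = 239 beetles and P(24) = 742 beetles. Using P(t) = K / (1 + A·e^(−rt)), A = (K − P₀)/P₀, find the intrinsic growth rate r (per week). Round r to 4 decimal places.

r ≈ 0.0531 per week

A = (4030 − 239)/239 = 15.86192
742 = 4030/(1 + 15.86192·e^(−r·24)) → e^(−24r) = (5.43127 − 1)/15.86192 = 0.279365
r = −ln(0.279365)/24 = 1.27524/24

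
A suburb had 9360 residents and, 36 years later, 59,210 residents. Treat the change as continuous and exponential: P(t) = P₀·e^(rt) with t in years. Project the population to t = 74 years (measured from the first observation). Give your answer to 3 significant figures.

≈ 415,000 residents

r = ln(59210/9360) / 36 ≈ 0.05124 per year
P(74) = 9360 · e^(0.05124·74) = 9360 · 44.33483 ≈ 414974.01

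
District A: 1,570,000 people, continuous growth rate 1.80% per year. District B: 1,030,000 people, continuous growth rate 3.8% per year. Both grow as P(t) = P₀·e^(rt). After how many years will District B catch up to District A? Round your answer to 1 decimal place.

1570000·e^(0.018t) = 1030000·e^(0.038t)
1570000/1030000 = e^((0.038 − 0.018)t) → ln(1.52427) = 0.02·t
t = 0.42152 / 0.02

t ≈ 21.1 years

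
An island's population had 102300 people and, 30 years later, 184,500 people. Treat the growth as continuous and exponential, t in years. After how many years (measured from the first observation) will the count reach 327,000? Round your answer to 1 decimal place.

r = ln(184500/102300) / 30 ≈ 0.019658 per year
t = ln(327000/102300) / r = 1.16205 / 0.019658 ≈ 59.113

t ≈ 59.1 years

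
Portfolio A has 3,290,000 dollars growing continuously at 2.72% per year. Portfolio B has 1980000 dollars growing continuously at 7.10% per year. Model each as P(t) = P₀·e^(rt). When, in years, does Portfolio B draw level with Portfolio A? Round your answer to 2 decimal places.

t ≈ 11.59 years

3290000·e^(0.0272t) = 1980000·e^(0.071t)
3290000/1980000 = e^((0.071 − 0.0272)t) → ln(1.66162) = 0.0438·t
t = 0.50779 / 0.0438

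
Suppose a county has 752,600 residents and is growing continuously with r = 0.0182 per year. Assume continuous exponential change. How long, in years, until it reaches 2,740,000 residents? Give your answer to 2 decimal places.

2740000 = 752600 · e^(0.0182·t)
t = ln(2740000/752600) / 0.0182 = ln(3.64071) / 0.0182 = 1.29218 / 0.0182

t ≈ 71.00 years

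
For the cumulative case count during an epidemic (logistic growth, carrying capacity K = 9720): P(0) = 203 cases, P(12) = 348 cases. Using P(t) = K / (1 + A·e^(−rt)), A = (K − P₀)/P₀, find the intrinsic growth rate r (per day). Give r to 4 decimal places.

r ≈ 0.0462 per day

A = (9720 − 203)/203 = 46.88177
348 = 9720/(1 + 46.88177·e^(−r·12)) → e^(−12r) = (27.93103 − 1)/46.88177 = 0.574446
r = −ln(0.574446)/12 = 0.55435/12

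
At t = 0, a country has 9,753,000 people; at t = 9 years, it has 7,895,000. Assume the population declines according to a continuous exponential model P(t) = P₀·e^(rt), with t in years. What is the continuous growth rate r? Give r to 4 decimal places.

7895000 = 9753000 · e^(r·9)
e^(9r) = 7895000/9753000 = 0.80949
r = ln(0.80949) / 9 = -0.21135 / 9

r ≈ -0.0235 per year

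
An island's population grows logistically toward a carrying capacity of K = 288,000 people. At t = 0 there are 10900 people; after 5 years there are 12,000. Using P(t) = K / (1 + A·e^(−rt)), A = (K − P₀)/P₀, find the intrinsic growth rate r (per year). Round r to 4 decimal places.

r ≈ 0.0200 per year

A = (288000 − 10900)/10900 = 25.42202
12000 = 288000/(1 + 25.42202·e^(−r·5)) → e^(−5r) = (24 − 1)/25.42202 = 0.904728
r = −ln(0.904728)/5 = 0.10012/5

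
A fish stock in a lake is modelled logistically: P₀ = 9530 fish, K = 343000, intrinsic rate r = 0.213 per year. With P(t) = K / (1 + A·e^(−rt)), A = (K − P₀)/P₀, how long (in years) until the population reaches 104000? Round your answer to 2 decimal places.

t ≈ 12.78 years

A = (343000 − 9530)/9530 = 34.99161
104000 = 343000/(1 + 34.99161·e^(−0.213t)) → 1 + 34.99161·e^(−0.213t) = 3.29808
e^(−0.213t) = 0.065675 → t = ln(15.22647)/0.213 = 2.72304/0.213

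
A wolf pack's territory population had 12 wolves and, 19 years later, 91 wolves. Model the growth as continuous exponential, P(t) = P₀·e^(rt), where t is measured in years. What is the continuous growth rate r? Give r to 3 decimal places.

91 = 12 · e^(r·19)
e^(19r) = 91/12 = 7.58333
r = ln(7.58333) / 19 = 2.02595 / 19

r ≈ 0.107 per year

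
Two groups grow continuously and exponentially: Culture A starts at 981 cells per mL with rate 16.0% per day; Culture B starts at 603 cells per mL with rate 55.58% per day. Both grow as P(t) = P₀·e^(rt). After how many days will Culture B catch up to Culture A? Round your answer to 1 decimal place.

t ≈ 1.2 days

981·e^(0.16t) = 603·e^(0.5558t)
981/603 = e^((0.5558 − 0.16)t) → ln(1.62687) = 0.3958·t
t = 0.48666 / 0.3958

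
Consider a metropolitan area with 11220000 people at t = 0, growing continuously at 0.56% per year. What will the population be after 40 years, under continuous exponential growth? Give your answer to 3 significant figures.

P(40) = 11220000 · e^(0.0056·40) = 11220000 · e^(0.224)
= 11220000 · 1.25107 ≈ 14037016.84

≈ 14,000,000 people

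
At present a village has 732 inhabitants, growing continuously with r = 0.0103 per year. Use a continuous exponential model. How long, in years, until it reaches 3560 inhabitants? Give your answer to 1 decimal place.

3560 = 732 · e^(0.0103·t)
t = ln(3560/732) / 0.0103 = ln(4.86339) / 0.0103 = 1.58174 / 0.0103

t ≈ 153.6 years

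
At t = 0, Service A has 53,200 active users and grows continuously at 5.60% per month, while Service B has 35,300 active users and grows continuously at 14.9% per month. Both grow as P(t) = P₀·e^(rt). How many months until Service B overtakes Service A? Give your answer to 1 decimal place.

53200·e^(0.056t) = 35300·e^(0.149t)
53200/35300 = e^((0.149 − 0.056)t) → ln(1.50708) = 0.093·t
t = 0.41018 / 0.093

t ≈ 4.4 months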